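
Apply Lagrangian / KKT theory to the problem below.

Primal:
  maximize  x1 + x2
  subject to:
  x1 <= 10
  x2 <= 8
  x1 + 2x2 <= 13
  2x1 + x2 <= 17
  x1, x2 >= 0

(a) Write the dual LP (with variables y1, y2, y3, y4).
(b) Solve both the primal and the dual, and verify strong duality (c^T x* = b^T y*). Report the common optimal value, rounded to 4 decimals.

The standard primal-dual pair for 'max c^T x s.t. A x <= b, x >= 0' is:
  Dual:  min b^T y  s.t.  A^T y >= c,  y >= 0.

So the dual LP is:
  minimize  10y1 + 8y2 + 13y3 + 17y4
  subject to:
    y1 + y3 + 2y4 >= 1
    y2 + 2y3 + y4 >= 1
    y1, y2, y3, y4 >= 0

Solving the primal: x* = (7, 3).
  primal value c^T x* = 10.
Solving the dual: y* = (0, 0, 0.3333, 0.3333).
  dual value b^T y* = 10.
Strong duality: c^T x* = b^T y*. Confirmed.

10


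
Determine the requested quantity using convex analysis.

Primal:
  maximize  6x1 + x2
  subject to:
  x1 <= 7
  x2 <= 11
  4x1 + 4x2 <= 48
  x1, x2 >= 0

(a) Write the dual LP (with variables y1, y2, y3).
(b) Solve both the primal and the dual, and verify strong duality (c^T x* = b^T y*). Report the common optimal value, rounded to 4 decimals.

The standard primal-dual pair for 'max c^T x s.t. A x <= b, x >= 0' is:
  Dual:  min b^T y  s.t.  A^T y >= c,  y >= 0.

So the dual LP is:
  minimize  7y1 + 11y2 + 48y3
  subject to:
    y1 + 4y3 >= 6
    y2 + 4y3 >= 1
    y1, y2, y3 >= 0

Solving the primal: x* = (7, 5).
  primal value c^T x* = 47.
Solving the dual: y* = (5, 0, 0.25).
  dual value b^T y* = 47.
Strong duality: c^T x* = b^T y*. Confirmed.

47


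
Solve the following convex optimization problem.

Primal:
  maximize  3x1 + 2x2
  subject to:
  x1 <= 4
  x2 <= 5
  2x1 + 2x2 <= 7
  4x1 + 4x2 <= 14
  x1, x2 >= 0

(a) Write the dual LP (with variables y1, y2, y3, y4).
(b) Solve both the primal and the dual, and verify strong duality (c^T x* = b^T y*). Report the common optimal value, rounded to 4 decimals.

The standard primal-dual pair for 'max c^T x s.t. A x <= b, x >= 0' is:
  Dual:  min b^T y  s.t.  A^T y >= c,  y >= 0.

So the dual LP is:
  minimize  4y1 + 5y2 + 7y3 + 14y4
  subject to:
    y1 + 2y3 + 4y4 >= 3
    y2 + 2y3 + 4y4 >= 2
    y1, y2, y3, y4 >= 0

Solving the primal: x* = (3.5, 0).
  primal value c^T x* = 10.5.
Solving the dual: y* = (0, 0, 1.5, 0).
  dual value b^T y* = 10.5.
Strong duality: c^T x* = b^T y*. Confirmed.

10.5


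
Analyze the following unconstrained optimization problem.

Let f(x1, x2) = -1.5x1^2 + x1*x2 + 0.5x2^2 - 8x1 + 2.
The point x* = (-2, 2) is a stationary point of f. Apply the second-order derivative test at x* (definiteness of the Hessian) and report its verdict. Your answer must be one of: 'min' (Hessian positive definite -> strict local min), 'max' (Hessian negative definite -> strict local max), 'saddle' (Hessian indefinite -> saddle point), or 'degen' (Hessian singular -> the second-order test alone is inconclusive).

Compute the Hessian H = grad^2 f:
  H = [[-3, 1], [1, 1]]
Verify stationarity: grad f(x*) = H x* + g = (0, 0).
Eigenvalues of H: -3.2361, 1.2361.
Eigenvalues have mixed signs, so H is indefinite -> x* is a saddle point.

saddle


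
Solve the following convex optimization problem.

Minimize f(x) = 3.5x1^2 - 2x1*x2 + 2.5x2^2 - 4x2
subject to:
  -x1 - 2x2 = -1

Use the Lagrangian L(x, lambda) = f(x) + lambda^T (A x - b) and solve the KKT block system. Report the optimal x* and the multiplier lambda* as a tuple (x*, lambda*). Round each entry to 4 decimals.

Form the Lagrangian:
  L(x, lambda) = (1/2) x^T Q x + c^T x + lambda^T (A x - b)
Stationarity (grad_x L = 0): Q x + c + A^T lambda = 0.
Primal feasibility: A x = b.

This gives the KKT block system:
  [ Q   A^T ] [ x     ]   [-c ]
  [ A    0  ] [ lambda ] = [ b ]

Solving the linear system:
  x*      = (0.0244, 0.4878)
  lambda* = (-0.8049)
  f(x*)   = -1.378

x* = (0.0244, 0.4878), lambda* = (-0.8049)


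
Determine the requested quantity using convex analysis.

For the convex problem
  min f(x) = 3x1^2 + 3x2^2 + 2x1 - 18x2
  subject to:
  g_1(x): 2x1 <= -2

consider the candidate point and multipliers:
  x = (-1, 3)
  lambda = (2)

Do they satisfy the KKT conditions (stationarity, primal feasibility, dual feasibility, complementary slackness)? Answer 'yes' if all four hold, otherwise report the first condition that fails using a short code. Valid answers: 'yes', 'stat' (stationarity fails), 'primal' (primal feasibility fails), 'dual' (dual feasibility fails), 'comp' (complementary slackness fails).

Gradient of f: grad f(x) = Q x + c = (-4, 0)
Constraint values g_i(x) = a_i^T x - b_i:
  g_1((-1, 3)) = 0
Stationarity residual: grad f(x) + sum_i lambda_i a_i = (0, 0)
  -> stationarity OK
Primal feasibility (all g_i <= 0): OK
Dual feasibility (all lambda_i >= 0): OK
Complementary slackness (lambda_i * g_i(x) = 0 for all i): OK

Verdict: yes, KKT holds.

yes


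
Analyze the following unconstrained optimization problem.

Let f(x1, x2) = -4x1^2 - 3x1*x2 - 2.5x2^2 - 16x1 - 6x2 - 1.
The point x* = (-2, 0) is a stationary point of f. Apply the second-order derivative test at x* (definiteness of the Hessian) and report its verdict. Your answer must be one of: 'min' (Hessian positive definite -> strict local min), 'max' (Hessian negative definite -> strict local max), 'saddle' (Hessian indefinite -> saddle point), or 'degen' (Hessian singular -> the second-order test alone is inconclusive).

Compute the Hessian H = grad^2 f:
  H = [[-8, -3], [-3, -5]]
Verify stationarity: grad f(x*) = H x* + g = (0, 0).
Eigenvalues of H: -9.8541, -3.1459.
Both eigenvalues < 0, so H is negative definite -> x* is a strict local max.

max


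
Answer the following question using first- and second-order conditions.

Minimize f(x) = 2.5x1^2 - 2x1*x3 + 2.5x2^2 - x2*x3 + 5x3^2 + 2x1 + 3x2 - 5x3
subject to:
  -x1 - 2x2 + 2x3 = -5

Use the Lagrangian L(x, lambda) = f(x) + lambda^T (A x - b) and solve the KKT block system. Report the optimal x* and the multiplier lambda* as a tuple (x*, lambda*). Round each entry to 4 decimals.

Form the Lagrangian:
  L(x, lambda) = (1/2) x^T Q x + c^T x + lambda^T (A x - b)
Stationarity (grad_x L = 0): Q x + c + A^T lambda = 0.
Primal feasibility: A x = b.

This gives the KKT block system:
  [ Q   A^T ] [ x     ]   [-c ]
  [ A    0  ] [ lambda ] = [ b ]

Solving the linear system:
  x*      = (0.6552, 1.7586, -0.4138)
  lambda* = (6.1034)
  f(x*)   = 19.5862

x* = (0.6552, 1.7586, -0.4138), lambda* = (6.1034)


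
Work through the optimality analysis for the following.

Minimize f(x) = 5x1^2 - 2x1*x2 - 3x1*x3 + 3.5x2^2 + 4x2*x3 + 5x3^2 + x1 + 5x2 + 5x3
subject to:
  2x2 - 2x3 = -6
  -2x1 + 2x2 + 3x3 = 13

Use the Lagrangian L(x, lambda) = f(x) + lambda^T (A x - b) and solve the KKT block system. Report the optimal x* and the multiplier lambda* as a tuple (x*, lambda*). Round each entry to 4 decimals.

Form the Lagrangian:
  L(x, lambda) = (1/2) x^T Q x + c^T x + lambda^T (A x - b)
Stationarity (grad_x L = 0): Q x + c + A^T lambda = 0.
Primal feasibility: A x = b.

This gives the KKT block system:
  [ Q   A^T ] [ x     ]   [-c ]
  [ A    0  ] [ lambda ] = [ b ]

Solving the linear system:
  x*      = (-1.68, 0.128, 3.128)
  lambda* = (1.836, -12.72)
  f(x*)   = 95.488

x* = (-1.68, 0.128, 3.128), lambda* = (1.836, -12.72)


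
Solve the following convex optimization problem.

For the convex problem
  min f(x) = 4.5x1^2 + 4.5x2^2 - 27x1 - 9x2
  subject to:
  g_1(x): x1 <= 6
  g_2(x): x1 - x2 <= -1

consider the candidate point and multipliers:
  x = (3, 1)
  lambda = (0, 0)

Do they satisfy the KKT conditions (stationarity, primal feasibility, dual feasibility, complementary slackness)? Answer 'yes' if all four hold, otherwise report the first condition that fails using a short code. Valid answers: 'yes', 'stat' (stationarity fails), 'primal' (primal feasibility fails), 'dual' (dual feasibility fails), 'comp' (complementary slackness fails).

Gradient of f: grad f(x) = Q x + c = (0, 0)
Constraint values g_i(x) = a_i^T x - b_i:
  g_1((3, 1)) = -3
  g_2((3, 1)) = 3
Stationarity residual: grad f(x) + sum_i lambda_i a_i = (0, 0)
  -> stationarity OK
Primal feasibility (all g_i <= 0): FAILS
Dual feasibility (all lambda_i >= 0): OK
Complementary slackness (lambda_i * g_i(x) = 0 for all i): OK

Verdict: the first failing condition is primal_feasibility -> primal.

primal


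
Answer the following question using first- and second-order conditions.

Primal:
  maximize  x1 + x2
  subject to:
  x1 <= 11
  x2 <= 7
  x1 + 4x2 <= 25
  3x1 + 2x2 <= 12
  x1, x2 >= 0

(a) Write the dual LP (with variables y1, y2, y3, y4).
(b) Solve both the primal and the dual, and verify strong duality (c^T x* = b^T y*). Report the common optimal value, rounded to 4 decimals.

The standard primal-dual pair for 'max c^T x s.t. A x <= b, x >= 0' is:
  Dual:  min b^T y  s.t.  A^T y >= c,  y >= 0.

So the dual LP is:
  minimize  11y1 + 7y2 + 25y3 + 12y4
  subject to:
    y1 + y3 + 3y4 >= 1
    y2 + 4y3 + 2y4 >= 1
    y1, y2, y3, y4 >= 0

Solving the primal: x* = (0, 6).
  primal value c^T x* = 6.
Solving the dual: y* = (0, 0, 0, 0.5).
  dual value b^T y* = 6.
Strong duality: c^T x* = b^T y*. Confirmed.

6


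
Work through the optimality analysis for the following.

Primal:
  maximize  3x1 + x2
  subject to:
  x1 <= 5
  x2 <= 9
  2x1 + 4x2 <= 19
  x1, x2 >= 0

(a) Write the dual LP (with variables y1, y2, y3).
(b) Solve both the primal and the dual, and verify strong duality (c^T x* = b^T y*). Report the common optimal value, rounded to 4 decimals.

The standard primal-dual pair for 'max c^T x s.t. A x <= b, x >= 0' is:
  Dual:  min b^T y  s.t.  A^T y >= c,  y >= 0.

So the dual LP is:
  minimize  5y1 + 9y2 + 19y3
  subject to:
    y1 + 2y3 >= 3
    y2 + 4y3 >= 1
    y1, y2, y3 >= 0

Solving the primal: x* = (5, 2.25).
  primal value c^T x* = 17.25.
Solving the dual: y* = (2.5, 0, 0.25).
  dual value b^T y* = 17.25.
Strong duality: c^T x* = b^T y*. Confirmed.

17.25


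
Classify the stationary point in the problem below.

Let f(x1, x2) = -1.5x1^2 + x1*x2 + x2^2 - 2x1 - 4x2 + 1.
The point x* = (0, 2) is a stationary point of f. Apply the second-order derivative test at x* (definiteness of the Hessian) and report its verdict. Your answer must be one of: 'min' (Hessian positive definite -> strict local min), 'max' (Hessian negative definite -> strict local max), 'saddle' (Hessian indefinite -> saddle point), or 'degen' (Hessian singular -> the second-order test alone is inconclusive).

Compute the Hessian H = grad^2 f:
  H = [[-3, 1], [1, 2]]
Verify stationarity: grad f(x*) = H x* + g = (0, 0).
Eigenvalues of H: -3.1926, 2.1926.
Eigenvalues have mixed signs, so H is indefinite -> x* is a saddle point.

saddle


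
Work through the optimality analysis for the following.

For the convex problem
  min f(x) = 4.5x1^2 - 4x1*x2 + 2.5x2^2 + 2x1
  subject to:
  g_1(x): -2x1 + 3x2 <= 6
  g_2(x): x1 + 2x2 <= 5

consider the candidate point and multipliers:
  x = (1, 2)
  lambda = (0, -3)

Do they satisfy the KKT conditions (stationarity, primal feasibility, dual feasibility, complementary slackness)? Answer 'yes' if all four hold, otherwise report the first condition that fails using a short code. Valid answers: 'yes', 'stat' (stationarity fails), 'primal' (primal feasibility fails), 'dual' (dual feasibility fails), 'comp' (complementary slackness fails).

Gradient of f: grad f(x) = Q x + c = (3, 6)
Constraint values g_i(x) = a_i^T x - b_i:
  g_1((1, 2)) = -2
  g_2((1, 2)) = 0
Stationarity residual: grad f(x) + sum_i lambda_i a_i = (0, 0)
  -> stationarity OK
Primal feasibility (all g_i <= 0): OK
Dual feasibility (all lambda_i >= 0): FAILS
Complementary slackness (lambda_i * g_i(x) = 0 for all i): OK

Verdict: the first failing condition is dual_feasibility -> dual.

dual


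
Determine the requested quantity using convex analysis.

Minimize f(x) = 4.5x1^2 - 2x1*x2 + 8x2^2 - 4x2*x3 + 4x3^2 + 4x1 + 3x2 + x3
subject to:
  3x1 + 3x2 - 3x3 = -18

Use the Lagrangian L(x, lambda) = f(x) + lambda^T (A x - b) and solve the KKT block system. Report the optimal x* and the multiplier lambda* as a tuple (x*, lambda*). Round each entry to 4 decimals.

Form the Lagrangian:
  L(x, lambda) = (1/2) x^T Q x + c^T x + lambda^T (A x - b)
Stationarity (grad_x L = 0): Q x + c + A^T lambda = 0.
Primal feasibility: A x = b.

This gives the KKT block system:
  [ Q   A^T ] [ x     ]   [-c ]
  [ A    0  ] [ lambda ] = [ b ]

Solving the linear system:
  x*      = (-2.9552, -1.3806, 1.6642)
  lambda* = (6.6119)
  f(x*)   = 52.3582

x* = (-2.9552, -1.3806, 1.6642), lambda* = (6.6119)


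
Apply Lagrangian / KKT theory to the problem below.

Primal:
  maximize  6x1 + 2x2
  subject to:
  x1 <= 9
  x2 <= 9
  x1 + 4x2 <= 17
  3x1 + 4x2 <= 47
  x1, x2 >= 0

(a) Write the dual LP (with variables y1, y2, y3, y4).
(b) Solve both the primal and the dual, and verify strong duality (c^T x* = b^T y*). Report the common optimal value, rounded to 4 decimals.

The standard primal-dual pair for 'max c^T x s.t. A x <= b, x >= 0' is:
  Dual:  min b^T y  s.t.  A^T y >= c,  y >= 0.

So the dual LP is:
  minimize  9y1 + 9y2 + 17y3 + 47y4
  subject to:
    y1 + y3 + 3y4 >= 6
    y2 + 4y3 + 4y4 >= 2
    y1, y2, y3, y4 >= 0

Solving the primal: x* = (9, 2).
  primal value c^T x* = 58.
Solving the dual: y* = (5.5, 0, 0.5, 0).
  dual value b^T y* = 58.
Strong duality: c^T x* = b^T y*. Confirmed.

58


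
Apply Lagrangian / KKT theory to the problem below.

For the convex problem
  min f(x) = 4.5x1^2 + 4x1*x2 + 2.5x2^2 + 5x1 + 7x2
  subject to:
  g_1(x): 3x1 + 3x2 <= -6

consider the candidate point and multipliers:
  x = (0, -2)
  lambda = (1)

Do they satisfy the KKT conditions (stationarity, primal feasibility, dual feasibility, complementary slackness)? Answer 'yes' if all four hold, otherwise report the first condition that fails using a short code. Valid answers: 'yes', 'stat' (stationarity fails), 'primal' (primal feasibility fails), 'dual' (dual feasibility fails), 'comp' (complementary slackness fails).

Gradient of f: grad f(x) = Q x + c = (-3, -3)
Constraint values g_i(x) = a_i^T x - b_i:
  g_1((0, -2)) = 0
Stationarity residual: grad f(x) + sum_i lambda_i a_i = (0, 0)
  -> stationarity OK
Primal feasibility (all g_i <= 0): OK
Dual feasibility (all lambda_i >= 0): OK
Complementary slackness (lambda_i * g_i(x) = 0 for all i): OK

Verdict: yes, KKT holds.

yes


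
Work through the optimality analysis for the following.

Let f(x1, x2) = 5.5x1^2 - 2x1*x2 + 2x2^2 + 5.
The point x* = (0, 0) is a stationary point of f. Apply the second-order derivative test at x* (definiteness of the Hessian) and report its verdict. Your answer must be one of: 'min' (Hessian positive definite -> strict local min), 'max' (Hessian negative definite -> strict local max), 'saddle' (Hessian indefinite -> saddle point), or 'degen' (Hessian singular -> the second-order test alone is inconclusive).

Compute the Hessian H = grad^2 f:
  H = [[11, -2], [-2, 4]]
Verify stationarity: grad f(x*) = H x* + g = (0, 0).
Eigenvalues of H: 3.4689, 11.5311.
Both eigenvalues > 0, so H is positive definite -> x* is a strict local min.

min


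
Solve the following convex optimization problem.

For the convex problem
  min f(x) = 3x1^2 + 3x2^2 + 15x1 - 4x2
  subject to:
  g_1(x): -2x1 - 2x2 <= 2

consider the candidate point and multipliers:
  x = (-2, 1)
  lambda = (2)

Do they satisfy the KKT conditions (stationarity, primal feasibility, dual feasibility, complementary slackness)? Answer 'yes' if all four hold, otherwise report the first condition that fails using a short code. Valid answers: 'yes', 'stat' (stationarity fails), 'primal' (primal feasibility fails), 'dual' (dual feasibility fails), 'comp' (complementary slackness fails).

Gradient of f: grad f(x) = Q x + c = (3, 2)
Constraint values g_i(x) = a_i^T x - b_i:
  g_1((-2, 1)) = 0
Stationarity residual: grad f(x) + sum_i lambda_i a_i = (-1, -2)
  -> stationarity FAILS
Primal feasibility (all g_i <= 0): OK
Dual feasibility (all lambda_i >= 0): OK
Complementary slackness (lambda_i * g_i(x) = 0 for all i): OK

Verdict: the first failing condition is stationarity -> stat.

stat


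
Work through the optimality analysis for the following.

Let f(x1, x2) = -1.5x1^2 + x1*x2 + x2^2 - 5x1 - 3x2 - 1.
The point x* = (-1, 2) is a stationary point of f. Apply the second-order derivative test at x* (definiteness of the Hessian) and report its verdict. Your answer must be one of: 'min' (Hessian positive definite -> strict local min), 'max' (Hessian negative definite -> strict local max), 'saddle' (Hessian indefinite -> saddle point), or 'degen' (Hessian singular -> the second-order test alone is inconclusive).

Compute the Hessian H = grad^2 f:
  H = [[-3, 1], [1, 2]]
Verify stationarity: grad f(x*) = H x* + g = (0, 0).
Eigenvalues of H: -3.1926, 2.1926.
Eigenvalues have mixed signs, so H is indefinite -> x* is a saddle point.

saddle


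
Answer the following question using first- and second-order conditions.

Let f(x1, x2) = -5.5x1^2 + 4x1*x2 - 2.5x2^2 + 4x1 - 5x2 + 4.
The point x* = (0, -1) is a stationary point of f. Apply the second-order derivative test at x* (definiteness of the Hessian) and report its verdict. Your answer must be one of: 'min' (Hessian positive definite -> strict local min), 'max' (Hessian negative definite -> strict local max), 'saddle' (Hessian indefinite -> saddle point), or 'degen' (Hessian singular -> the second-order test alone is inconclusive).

Compute the Hessian H = grad^2 f:
  H = [[-11, 4], [4, -5]]
Verify stationarity: grad f(x*) = H x* + g = (0, 0).
Eigenvalues of H: -13, -3.
Both eigenvalues < 0, so H is negative definite -> x* is a strict local max.

max


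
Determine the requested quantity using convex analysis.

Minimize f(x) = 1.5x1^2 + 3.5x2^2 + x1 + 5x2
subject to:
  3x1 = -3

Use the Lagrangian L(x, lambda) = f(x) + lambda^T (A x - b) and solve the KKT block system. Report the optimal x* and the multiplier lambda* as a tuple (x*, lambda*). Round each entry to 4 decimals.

Form the Lagrangian:
  L(x, lambda) = (1/2) x^T Q x + c^T x + lambda^T (A x - b)
Stationarity (grad_x L = 0): Q x + c + A^T lambda = 0.
Primal feasibility: A x = b.

This gives the KKT block system:
  [ Q   A^T ] [ x     ]   [-c ]
  [ A    0  ] [ lambda ] = [ b ]

Solving the linear system:
  x*      = (-1, -0.7143)
  lambda* = (0.6667)
  f(x*)   = -1.2857

x* = (-1, -0.7143), lambda* = (0.6667)


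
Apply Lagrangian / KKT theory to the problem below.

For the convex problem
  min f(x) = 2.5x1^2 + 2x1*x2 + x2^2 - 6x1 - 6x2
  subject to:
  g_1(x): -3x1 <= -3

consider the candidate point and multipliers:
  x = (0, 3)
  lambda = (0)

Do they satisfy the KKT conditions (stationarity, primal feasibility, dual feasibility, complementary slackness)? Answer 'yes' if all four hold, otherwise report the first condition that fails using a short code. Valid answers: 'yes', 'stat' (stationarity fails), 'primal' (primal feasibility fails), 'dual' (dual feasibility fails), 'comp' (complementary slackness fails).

Gradient of f: grad f(x) = Q x + c = (0, 0)
Constraint values g_i(x) = a_i^T x - b_i:
  g_1((0, 3)) = 3
Stationarity residual: grad f(x) + sum_i lambda_i a_i = (0, 0)
  -> stationarity OK
Primal feasibility (all g_i <= 0): FAILS
Dual feasibility (all lambda_i >= 0): OK
Complementary slackness (lambda_i * g_i(x) = 0 for all i): OK

Verdict: the first failing condition is primal_feasibility -> primal.

primal


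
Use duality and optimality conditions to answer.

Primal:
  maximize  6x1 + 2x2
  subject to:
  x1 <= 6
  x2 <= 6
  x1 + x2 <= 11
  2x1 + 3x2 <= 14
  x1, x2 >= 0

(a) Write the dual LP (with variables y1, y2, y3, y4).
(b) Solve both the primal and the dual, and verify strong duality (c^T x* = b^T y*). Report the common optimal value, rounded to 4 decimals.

The standard primal-dual pair for 'max c^T x s.t. A x <= b, x >= 0' is:
  Dual:  min b^T y  s.t.  A^T y >= c,  y >= 0.

So the dual LP is:
  minimize  6y1 + 6y2 + 11y3 + 14y4
  subject to:
    y1 + y3 + 2y4 >= 6
    y2 + y3 + 3y4 >= 2
    y1, y2, y3, y4 >= 0

Solving the primal: x* = (6, 0.6667).
  primal value c^T x* = 37.3333.
Solving the dual: y* = (4.6667, 0, 0, 0.6667).
  dual value b^T y* = 37.3333.
Strong duality: c^T x* = b^T y*. Confirmed.

37.3333


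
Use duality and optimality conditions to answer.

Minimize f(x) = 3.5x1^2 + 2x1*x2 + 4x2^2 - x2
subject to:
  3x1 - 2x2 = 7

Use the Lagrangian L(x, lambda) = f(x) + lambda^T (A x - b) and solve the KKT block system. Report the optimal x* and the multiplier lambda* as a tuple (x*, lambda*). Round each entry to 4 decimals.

Form the Lagrangian:
  L(x, lambda) = (1/2) x^T Q x + c^T x + lambda^T (A x - b)
Stationarity (grad_x L = 0): Q x + c + A^T lambda = 0.
Primal feasibility: A x = b.

This gives the KKT block system:
  [ Q   A^T ] [ x     ]   [-c ]
  [ A    0  ] [ lambda ] = [ b ]

Solving the linear system:
  x*      = (1.629, -1.0565)
  lambda* = (-3.0968)
  f(x*)   = 11.3669

x* = (1.629, -1.0565), lambda* = (-3.0968)


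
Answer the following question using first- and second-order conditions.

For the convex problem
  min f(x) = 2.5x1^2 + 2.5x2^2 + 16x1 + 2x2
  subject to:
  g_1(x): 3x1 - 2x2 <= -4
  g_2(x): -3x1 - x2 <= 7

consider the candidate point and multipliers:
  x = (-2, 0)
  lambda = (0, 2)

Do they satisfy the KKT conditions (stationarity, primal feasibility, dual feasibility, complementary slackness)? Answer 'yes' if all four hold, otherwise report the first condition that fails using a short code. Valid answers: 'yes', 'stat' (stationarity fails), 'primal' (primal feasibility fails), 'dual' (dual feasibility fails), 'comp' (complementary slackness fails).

Gradient of f: grad f(x) = Q x + c = (6, 2)
Constraint values g_i(x) = a_i^T x - b_i:
  g_1((-2, 0)) = -2
  g_2((-2, 0)) = -1
Stationarity residual: grad f(x) + sum_i lambda_i a_i = (0, 0)
  -> stationarity OK
Primal feasibility (all g_i <= 0): OK
Dual feasibility (all lambda_i >= 0): OK
Complementary slackness (lambda_i * g_i(x) = 0 for all i): FAILS

Verdict: the first failing condition is complementary_slackness -> comp.

comp


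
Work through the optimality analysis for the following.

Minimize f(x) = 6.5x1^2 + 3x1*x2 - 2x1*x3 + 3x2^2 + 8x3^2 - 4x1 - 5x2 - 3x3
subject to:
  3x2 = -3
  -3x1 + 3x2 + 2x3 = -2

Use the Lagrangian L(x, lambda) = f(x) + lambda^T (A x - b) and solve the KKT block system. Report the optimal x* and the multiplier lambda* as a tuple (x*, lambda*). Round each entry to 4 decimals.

Form the Lagrangian:
  L(x, lambda) = (1/2) x^T Q x + c^T x + lambda^T (A x - b)
Stationarity (grad_x L = 0): Q x + c + A^T lambda = 0.
Primal feasibility: A x = b.

This gives the KKT block system:
  [ Q   A^T ] [ x     ]   [-c ]
  [ A    0  ] [ lambda ] = [ b ]

Solving the linear system:
  x*      = (0.0116, -1, 0.5174)
  lambda* = (6.2829, -2.6279)
  f(x*)   = 8.4971

x* = (0.0116, -1, 0.5174), lambda* = (6.2829, -2.6279)


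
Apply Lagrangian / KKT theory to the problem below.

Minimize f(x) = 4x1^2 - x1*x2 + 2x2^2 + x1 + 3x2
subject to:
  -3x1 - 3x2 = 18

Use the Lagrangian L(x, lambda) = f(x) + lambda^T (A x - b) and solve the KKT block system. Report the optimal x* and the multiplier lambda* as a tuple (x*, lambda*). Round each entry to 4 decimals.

Form the Lagrangian:
  L(x, lambda) = (1/2) x^T Q x + c^T x + lambda^T (A x - b)
Stationarity (grad_x L = 0): Q x + c + A^T lambda = 0.
Primal feasibility: A x = b.

This gives the KKT block system:
  [ Q   A^T ] [ x     ]   [-c ]
  [ A    0  ] [ lambda ] = [ b ]

Solving the linear system:
  x*      = (-2, -4)
  lambda* = (-3.6667)
  f(x*)   = 26

x* = (-2, -4), lambda* = (-3.6667)


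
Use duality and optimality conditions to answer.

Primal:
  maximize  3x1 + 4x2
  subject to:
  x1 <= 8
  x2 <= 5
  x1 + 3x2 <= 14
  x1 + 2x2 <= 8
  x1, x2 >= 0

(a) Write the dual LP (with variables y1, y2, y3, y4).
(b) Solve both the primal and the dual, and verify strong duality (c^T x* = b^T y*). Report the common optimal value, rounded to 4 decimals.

The standard primal-dual pair for 'max c^T x s.t. A x <= b, x >= 0' is:
  Dual:  min b^T y  s.t.  A^T y >= c,  y >= 0.

So the dual LP is:
  minimize  8y1 + 5y2 + 14y3 + 8y4
  subject to:
    y1 + y3 + y4 >= 3
    y2 + 3y3 + 2y4 >= 4
    y1, y2, y3, y4 >= 0

Solving the primal: x* = (8, 0).
  primal value c^T x* = 24.
Solving the dual: y* = (1, 0, 0, 2).
  dual value b^T y* = 24.
Strong duality: c^T x* = b^T y*. Confirmed.

24


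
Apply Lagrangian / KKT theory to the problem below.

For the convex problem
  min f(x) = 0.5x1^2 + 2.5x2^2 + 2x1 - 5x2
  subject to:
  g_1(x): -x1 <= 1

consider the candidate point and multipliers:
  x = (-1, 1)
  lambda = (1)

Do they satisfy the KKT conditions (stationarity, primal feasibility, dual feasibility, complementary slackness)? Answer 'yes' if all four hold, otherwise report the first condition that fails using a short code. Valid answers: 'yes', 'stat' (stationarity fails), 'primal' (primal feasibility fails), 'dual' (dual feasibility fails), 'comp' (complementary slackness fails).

Gradient of f: grad f(x) = Q x + c = (1, 0)
Constraint values g_i(x) = a_i^T x - b_i:
  g_1((-1, 1)) = 0
Stationarity residual: grad f(x) + sum_i lambda_i a_i = (0, 0)
  -> stationarity OK
Primal feasibility (all g_i <= 0): OK
Dual feasibility (all lambda_i >= 0): OK
Complementary slackness (lambda_i * g_i(x) = 0 for all i): OK

Verdict: yes, KKT holds.

yes


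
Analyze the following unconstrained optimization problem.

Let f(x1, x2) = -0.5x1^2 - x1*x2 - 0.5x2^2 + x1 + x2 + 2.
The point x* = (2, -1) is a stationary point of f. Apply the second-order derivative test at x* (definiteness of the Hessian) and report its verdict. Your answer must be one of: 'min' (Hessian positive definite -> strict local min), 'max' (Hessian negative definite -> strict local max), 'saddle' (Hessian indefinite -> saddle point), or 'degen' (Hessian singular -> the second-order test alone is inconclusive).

Compute the Hessian H = grad^2 f:
  H = [[-1, -1], [-1, -1]]
Verify stationarity: grad f(x*) = H x* + g = (0, 0).
Eigenvalues of H: -2, 0.
H has a zero eigenvalue (singular; negative semidefinite but not definite), so H is neither positive definite, negative definite, nor indefinite. The second-order test alone is inconclusive -> degen.
(Indeed, f is constant along the null direction of H through x*, so x* is not a strict local extremum.)

degen


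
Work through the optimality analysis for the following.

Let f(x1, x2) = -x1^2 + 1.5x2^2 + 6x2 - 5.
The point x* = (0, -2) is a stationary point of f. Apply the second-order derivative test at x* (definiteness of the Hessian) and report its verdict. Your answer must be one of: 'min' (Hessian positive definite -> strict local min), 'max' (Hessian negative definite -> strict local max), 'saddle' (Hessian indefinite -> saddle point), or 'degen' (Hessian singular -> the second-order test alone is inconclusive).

Compute the Hessian H = grad^2 f:
  H = [[-2, 0], [0, 3]]
Verify stationarity: grad f(x*) = H x* + g = (0, 0).
Eigenvalues of H: -2, 3.
Eigenvalues have mixed signs, so H is indefinite -> x* is a saddle point.

saddle


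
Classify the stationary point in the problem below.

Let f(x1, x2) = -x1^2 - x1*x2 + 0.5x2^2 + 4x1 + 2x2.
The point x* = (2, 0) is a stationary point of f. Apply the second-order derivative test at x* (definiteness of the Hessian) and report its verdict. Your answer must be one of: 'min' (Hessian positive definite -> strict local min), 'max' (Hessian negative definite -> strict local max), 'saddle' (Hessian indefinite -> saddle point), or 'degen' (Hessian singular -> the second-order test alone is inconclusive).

Compute the Hessian H = grad^2 f:
  H = [[-2, -1], [-1, 1]]
Verify stationarity: grad f(x*) = H x* + g = (0, 0).
Eigenvalues of H: -2.3028, 1.3028.
Eigenvalues have mixed signs, so H is indefinite -> x* is a saddle point.

saddle


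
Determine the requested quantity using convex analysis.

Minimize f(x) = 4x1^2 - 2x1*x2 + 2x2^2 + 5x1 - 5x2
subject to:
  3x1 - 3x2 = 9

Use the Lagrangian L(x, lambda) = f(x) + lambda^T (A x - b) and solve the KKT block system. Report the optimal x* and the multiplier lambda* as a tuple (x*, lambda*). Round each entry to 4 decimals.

Form the Lagrangian:
  L(x, lambda) = (1/2) x^T Q x + c^T x + lambda^T (A x - b)
Stationarity (grad_x L = 0): Q x + c + A^T lambda = 0.
Primal feasibility: A x = b.

This gives the KKT block system:
  [ Q   A^T ] [ x     ]   [-c ]
  [ A    0  ] [ lambda ] = [ b ]

Solving the linear system:
  x*      = (0.75, -2.25)
  lambda* = (-5.1667)
  f(x*)   = 30.75

x* = (0.75, -2.25), lambda* = (-5.1667)


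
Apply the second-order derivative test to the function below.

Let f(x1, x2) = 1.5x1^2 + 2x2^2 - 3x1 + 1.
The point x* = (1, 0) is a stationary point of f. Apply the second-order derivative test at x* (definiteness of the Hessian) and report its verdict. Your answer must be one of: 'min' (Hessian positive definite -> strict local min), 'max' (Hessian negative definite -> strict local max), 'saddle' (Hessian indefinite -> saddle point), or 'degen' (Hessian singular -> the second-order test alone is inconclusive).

Compute the Hessian H = grad^2 f:
  H = [[3, 0], [0, 4]]
Verify stationarity: grad f(x*) = H x* + g = (0, 0).
Eigenvalues of H: 3, 4.
Both eigenvalues > 0, so H is positive definite -> x* is a strict local min.

min


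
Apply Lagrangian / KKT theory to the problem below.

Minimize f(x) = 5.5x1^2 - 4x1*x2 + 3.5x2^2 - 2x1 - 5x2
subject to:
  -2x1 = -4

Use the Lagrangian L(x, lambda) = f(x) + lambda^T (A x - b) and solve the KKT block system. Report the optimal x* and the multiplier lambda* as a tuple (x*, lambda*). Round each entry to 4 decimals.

Form the Lagrangian:
  L(x, lambda) = (1/2) x^T Q x + c^T x + lambda^T (A x - b)
Stationarity (grad_x L = 0): Q x + c + A^T lambda = 0.
Primal feasibility: A x = b.

This gives the KKT block system:
  [ Q   A^T ] [ x     ]   [-c ]
  [ A    0  ] [ lambda ] = [ b ]

Solving the linear system:
  x*      = (2, 1.8571)
  lambda* = (6.2857)
  f(x*)   = 5.9286

x* = (2, 1.8571), lambda* = (6.2857)


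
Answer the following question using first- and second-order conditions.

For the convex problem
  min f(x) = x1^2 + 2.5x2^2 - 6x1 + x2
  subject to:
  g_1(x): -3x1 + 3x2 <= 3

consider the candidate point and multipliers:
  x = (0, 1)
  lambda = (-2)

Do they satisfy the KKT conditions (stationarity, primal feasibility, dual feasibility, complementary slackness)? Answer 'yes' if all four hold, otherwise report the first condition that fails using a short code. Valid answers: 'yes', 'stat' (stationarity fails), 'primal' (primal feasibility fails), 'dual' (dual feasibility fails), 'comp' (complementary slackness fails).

Gradient of f: grad f(x) = Q x + c = (-6, 6)
Constraint values g_i(x) = a_i^T x - b_i:
  g_1((0, 1)) = 0
Stationarity residual: grad f(x) + sum_i lambda_i a_i = (0, 0)
  -> stationarity OK
Primal feasibility (all g_i <= 0): OK
Dual feasibility (all lambda_i >= 0): FAILS
Complementary slackness (lambda_i * g_i(x) = 0 for all i): OK

Verdict: the first failing condition is dual_feasibility -> dual.

dual


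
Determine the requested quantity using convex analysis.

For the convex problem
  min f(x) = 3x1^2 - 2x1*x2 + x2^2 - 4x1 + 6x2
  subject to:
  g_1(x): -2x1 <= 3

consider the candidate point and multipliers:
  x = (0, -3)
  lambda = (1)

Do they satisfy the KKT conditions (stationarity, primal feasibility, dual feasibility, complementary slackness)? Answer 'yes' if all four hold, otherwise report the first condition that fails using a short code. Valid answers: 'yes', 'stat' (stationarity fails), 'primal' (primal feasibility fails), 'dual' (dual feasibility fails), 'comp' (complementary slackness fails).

Gradient of f: grad f(x) = Q x + c = (2, 0)
Constraint values g_i(x) = a_i^T x - b_i:
  g_1((0, -3)) = -3
Stationarity residual: grad f(x) + sum_i lambda_i a_i = (0, 0)
  -> stationarity OK
Primal feasibility (all g_i <= 0): OK
Dual feasibility (all lambda_i >= 0): OK
Complementary slackness (lambda_i * g_i(x) = 0 for all i): FAILS

Verdict: the first failing condition is complementary_slackness -> comp.

comp


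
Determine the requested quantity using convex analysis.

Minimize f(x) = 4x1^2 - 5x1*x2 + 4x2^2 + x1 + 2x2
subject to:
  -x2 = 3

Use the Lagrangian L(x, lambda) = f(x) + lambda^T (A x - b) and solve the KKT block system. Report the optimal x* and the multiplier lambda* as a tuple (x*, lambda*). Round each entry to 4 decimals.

Form the Lagrangian:
  L(x, lambda) = (1/2) x^T Q x + c^T x + lambda^T (A x - b)
Stationarity (grad_x L = 0): Q x + c + A^T lambda = 0.
Primal feasibility: A x = b.

This gives the KKT block system:
  [ Q   A^T ] [ x     ]   [-c ]
  [ A    0  ] [ lambda ] = [ b ]

Solving the linear system:
  x*      = (-2, -3)
  lambda* = (-12)
  f(x*)   = 14

x* = (-2, -3), lambda* = (-12)


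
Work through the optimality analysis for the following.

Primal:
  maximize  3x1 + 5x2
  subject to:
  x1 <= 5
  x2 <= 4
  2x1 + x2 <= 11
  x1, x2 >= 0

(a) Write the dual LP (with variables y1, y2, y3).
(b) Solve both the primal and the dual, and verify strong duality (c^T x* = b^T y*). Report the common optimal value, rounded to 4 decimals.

The standard primal-dual pair for 'max c^T x s.t. A x <= b, x >= 0' is:
  Dual:  min b^T y  s.t.  A^T y >= c,  y >= 0.

So the dual LP is:
  minimize  5y1 + 4y2 + 11y3
  subject to:
    y1 + 2y3 >= 3
    y2 + y3 >= 5
    y1, y2, y3 >= 0

Solving the primal: x* = (3.5, 4).
  primal value c^T x* = 30.5.
Solving the dual: y* = (0, 3.5, 1.5).
  dual value b^T y* = 30.5.
Strong duality: c^T x* = b^T y*. Confirmed.

30.5


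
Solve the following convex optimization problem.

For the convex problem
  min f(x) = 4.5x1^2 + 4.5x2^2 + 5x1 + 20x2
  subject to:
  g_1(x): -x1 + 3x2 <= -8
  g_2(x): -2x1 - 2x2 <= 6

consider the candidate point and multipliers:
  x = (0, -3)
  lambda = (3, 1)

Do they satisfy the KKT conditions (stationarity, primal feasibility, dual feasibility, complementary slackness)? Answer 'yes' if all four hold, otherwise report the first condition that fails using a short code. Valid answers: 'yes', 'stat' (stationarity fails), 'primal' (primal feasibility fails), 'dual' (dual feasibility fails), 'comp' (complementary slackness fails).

Gradient of f: grad f(x) = Q x + c = (5, -7)
Constraint values g_i(x) = a_i^T x - b_i:
  g_1((0, -3)) = -1
  g_2((0, -3)) = 0
Stationarity residual: grad f(x) + sum_i lambda_i a_i = (0, 0)
  -> stationarity OK
Primal feasibility (all g_i <= 0): OK
Dual feasibility (all lambda_i >= 0): OK
Complementary slackness (lambda_i * g_i(x) = 0 for all i): FAILS

Verdict: the first failing condition is complementary_slackness -> comp.

comp


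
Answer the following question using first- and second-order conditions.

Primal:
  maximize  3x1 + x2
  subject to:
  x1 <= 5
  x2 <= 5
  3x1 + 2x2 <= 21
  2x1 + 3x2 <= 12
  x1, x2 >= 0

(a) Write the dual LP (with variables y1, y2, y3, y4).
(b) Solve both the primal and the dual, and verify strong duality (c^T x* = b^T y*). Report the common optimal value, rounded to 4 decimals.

The standard primal-dual pair for 'max c^T x s.t. A x <= b, x >= 0' is:
  Dual:  min b^T y  s.t.  A^T y >= c,  y >= 0.

So the dual LP is:
  minimize  5y1 + 5y2 + 21y3 + 12y4
  subject to:
    y1 + 3y3 + 2y4 >= 3
    y2 + 2y3 + 3y4 >= 1
    y1, y2, y3, y4 >= 0

Solving the primal: x* = (5, 0.6667).
  primal value c^T x* = 15.6667.
Solving the dual: y* = (2.3333, 0, 0, 0.3333).
  dual value b^T y* = 15.6667.
Strong duality: c^T x* = b^T y*. Confirmed.

15.6667


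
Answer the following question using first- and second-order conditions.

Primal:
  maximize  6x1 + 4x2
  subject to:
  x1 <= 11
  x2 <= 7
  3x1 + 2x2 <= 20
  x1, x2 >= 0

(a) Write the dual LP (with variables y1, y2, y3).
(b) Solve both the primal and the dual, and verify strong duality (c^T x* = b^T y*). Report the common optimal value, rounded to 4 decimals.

The standard primal-dual pair for 'max c^T x s.t. A x <= b, x >= 0' is:
  Dual:  min b^T y  s.t.  A^T y >= c,  y >= 0.

So the dual LP is:
  minimize  11y1 + 7y2 + 20y3
  subject to:
    y1 + 3y3 >= 6
    y2 + 2y3 >= 4
    y1, y2, y3 >= 0

Solving the primal: x* = (6.6667, 0).
  primal value c^T x* = 40.
Solving the dual: y* = (0, 0, 2).
  dual value b^T y* = 40.
Strong duality: c^T x* = b^T y*. Confirmed.

40


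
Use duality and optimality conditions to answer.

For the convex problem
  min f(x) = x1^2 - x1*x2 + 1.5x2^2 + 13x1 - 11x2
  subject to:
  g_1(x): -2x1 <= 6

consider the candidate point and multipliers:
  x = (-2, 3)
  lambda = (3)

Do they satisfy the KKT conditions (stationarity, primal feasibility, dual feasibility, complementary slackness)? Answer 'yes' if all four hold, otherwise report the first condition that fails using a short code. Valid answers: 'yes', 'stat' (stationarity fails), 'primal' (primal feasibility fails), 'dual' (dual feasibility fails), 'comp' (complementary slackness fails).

Gradient of f: grad f(x) = Q x + c = (6, 0)
Constraint values g_i(x) = a_i^T x - b_i:
  g_1((-2, 3)) = -2
Stationarity residual: grad f(x) + sum_i lambda_i a_i = (0, 0)
  -> stationarity OK
Primal feasibility (all g_i <= 0): OK
Dual feasibility (all lambda_i >= 0): OK
Complementary slackness (lambda_i * g_i(x) = 0 for all i): FAILS

Verdict: the first failing condition is complementary_slackness -> comp.

comp


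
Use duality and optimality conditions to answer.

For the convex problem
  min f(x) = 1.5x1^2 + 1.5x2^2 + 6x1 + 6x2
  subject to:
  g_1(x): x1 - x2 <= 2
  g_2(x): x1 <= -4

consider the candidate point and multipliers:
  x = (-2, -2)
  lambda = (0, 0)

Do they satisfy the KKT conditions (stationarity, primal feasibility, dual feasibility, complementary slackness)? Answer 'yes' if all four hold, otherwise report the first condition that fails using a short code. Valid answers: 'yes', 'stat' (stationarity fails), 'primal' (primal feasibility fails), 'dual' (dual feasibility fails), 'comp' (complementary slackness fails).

Gradient of f: grad f(x) = Q x + c = (0, 0)
Constraint values g_i(x) = a_i^T x - b_i:
  g_1((-2, -2)) = -2
  g_2((-2, -2)) = 2
Stationarity residual: grad f(x) + sum_i lambda_i a_i = (0, 0)
  -> stationarity OK
Primal feasibility (all g_i <= 0): FAILS
Dual feasibility (all lambda_i >= 0): OK
Complementary slackness (lambda_i * g_i(x) = 0 for all i): OK

Verdict: the first failing condition is primal_feasibility -> primal.

primal


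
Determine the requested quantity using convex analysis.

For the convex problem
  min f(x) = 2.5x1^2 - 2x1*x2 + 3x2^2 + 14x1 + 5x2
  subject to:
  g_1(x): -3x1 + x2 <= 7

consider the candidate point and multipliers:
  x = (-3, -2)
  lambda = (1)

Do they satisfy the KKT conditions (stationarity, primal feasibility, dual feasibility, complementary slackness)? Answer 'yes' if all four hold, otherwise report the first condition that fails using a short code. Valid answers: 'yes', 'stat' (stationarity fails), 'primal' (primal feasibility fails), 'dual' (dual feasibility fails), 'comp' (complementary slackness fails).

Gradient of f: grad f(x) = Q x + c = (3, -1)
Constraint values g_i(x) = a_i^T x - b_i:
  g_1((-3, -2)) = 0
Stationarity residual: grad f(x) + sum_i lambda_i a_i = (0, 0)
  -> stationarity OK
Primal feasibility (all g_i <= 0): OK
Dual feasibility (all lambda_i >= 0): OK
Complementary slackness (lambda_i * g_i(x) = 0 for all i): OK

Verdict: yes, KKT holds.

yes


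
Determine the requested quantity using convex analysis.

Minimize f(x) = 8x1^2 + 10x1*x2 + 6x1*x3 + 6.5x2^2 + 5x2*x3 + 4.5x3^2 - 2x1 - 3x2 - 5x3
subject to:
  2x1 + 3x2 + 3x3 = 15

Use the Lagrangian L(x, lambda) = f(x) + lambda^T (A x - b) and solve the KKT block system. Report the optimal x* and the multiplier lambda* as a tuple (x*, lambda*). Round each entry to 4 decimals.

Form the Lagrangian:
  L(x, lambda) = (1/2) x^T Q x + c^T x + lambda^T (A x - b)
Stationarity (grad_x L = 0): Q x + c + A^T lambda = 0.
Primal feasibility: A x = b.

This gives the KKT block system:
  [ Q   A^T ] [ x     ]   [-c ]
  [ A    0  ] [ lambda ] = [ b ]

Solving the linear system:
  x*      = (-1.3661, 2.2589, 3.6518)
  lambda* = (-10.3214)
  f(x*)   = 66.2589

x* = (-1.3661, 2.2589, 3.6518), lambda* = (-10.3214)


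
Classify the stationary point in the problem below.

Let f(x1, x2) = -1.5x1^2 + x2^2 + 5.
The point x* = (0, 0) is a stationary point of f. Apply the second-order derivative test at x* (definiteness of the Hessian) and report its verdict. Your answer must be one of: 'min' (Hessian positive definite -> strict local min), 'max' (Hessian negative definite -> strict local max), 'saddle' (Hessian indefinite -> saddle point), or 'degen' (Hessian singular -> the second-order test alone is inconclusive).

Compute the Hessian H = grad^2 f:
  H = [[-3, 0], [0, 2]]
Verify stationarity: grad f(x*) = H x* + g = (0, 0).
Eigenvalues of H: -3, 2.
Eigenvalues have mixed signs, so H is indefinite -> x* is a saddle point.

saddle
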